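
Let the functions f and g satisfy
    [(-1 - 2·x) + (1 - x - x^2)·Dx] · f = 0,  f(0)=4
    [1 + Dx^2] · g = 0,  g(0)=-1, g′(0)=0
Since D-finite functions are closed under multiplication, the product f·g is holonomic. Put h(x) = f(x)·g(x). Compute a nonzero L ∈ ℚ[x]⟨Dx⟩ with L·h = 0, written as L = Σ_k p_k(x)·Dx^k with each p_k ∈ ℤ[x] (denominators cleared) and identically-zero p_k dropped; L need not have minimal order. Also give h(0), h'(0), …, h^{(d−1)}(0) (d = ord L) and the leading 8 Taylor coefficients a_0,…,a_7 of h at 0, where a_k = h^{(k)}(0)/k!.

L = (1 + x + x^2) + (2 + 4·x)·Dx + (-1 + x + x^2)·Dx^2  (order 2).
h: a_k = -4, -4, -6, -10, -97/6, -157/6, -7619/180, -12329/180, …
ICs: h(0) = -4, h′(0) = -4.

f: a_k = 4, 4, 8, 12, 20, 32, 52, 84, …
g: a_k = -1, 0, 1/2, 0, -1/24, 0, 1/720, 0, …
Sym-product of L_f,L_g gives L₀ (≤ ord 2).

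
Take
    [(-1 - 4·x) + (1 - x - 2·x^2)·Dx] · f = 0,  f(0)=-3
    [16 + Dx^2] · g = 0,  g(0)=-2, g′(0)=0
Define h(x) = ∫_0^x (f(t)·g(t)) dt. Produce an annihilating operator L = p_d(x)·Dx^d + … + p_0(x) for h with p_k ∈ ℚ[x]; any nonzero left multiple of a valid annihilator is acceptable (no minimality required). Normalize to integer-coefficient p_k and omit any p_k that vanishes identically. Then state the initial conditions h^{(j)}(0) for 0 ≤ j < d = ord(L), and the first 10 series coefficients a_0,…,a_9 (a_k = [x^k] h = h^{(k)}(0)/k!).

L = (-12 + 16·x + 32·x^2)·Dx + (2 + 8·x)·Dx^2 + (-1 + x + 2·x^2)·Dx^3  (order 3).
h: a_k = 0, 6, 3, -10, -9/2, -14/5, -25/3, -1682/105, -1591/60, -44798/945, …
ICs: h(0) = 0, h′(0) = 6, h′′(0) = 6.

f: a_k = -3, -3, -9, -15, -33, -63, -129, -255, -513, -1023, …
g: a_k = -2, 0, 16, 0, -64/3, 0, 512/45, 0, -1024/315, 0, …
Sym-product of L_f,L_g gives L₀ (≤ ord 2).
h=∫₀ˣh₀: take L = L₀·Dx.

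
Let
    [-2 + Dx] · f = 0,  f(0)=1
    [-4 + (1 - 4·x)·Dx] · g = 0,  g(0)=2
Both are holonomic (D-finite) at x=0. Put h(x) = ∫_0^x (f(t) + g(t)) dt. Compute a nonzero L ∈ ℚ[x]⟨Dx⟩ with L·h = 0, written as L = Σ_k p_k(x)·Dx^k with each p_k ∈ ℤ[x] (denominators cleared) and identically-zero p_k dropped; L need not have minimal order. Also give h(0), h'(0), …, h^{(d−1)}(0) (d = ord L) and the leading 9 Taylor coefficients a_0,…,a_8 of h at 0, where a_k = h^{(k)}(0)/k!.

L = (24 + 32·x)·Dx + (-14 - 16·x + 32·x^2)·Dx^2 + (1 - 16·x^2)·Dx^3  (order 3).
h: a_k = 0, 3, 5, 34/3, 97/3, 1538/15, 15362/45, 368644/315, 1290241/315, …
ICs: h(0) = 0, h′(0) = 3, h′′(0) = 10.

f: a_k = 1, 2, 2, 4/3, 2/3, 4/15, 4/45, 8/315, 2/315, …
g: a_k = 2, 8, 32, 128, 512, 2048, 8192, 32768, 131072, …
f+g: L₀ = lclm(L_f,L_g), ord ≤ 1+1.
h=∫h₀ ⇒ L = L₀·Dx.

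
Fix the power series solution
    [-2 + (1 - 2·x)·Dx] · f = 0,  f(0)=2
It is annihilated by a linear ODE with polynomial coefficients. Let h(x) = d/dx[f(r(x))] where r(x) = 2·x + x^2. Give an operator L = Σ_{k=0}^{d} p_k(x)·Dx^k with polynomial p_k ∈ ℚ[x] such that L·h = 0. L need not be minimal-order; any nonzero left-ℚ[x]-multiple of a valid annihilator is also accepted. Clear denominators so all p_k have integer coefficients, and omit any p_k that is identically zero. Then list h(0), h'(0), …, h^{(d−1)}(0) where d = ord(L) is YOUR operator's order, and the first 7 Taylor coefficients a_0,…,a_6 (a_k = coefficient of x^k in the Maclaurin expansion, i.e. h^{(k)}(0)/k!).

f: a_k = 2, 4, 8, 16, 32, 64, 128, …
f∘r: x↦r, Dx↦Dx/r' in L_f ⇒ L₀.
Differentiate: ansatz ord ≤ ord L₀ ⇒ L.
L = (9 + 12·x + 6·x^2) + (-1 + 3·x + 6·x^2 + 2·x^3)·Dx  (order 1).
h: a_k = 8, 72, 480, 2848, 15840, 84576, 439040, …
ICs: h(0) = 8.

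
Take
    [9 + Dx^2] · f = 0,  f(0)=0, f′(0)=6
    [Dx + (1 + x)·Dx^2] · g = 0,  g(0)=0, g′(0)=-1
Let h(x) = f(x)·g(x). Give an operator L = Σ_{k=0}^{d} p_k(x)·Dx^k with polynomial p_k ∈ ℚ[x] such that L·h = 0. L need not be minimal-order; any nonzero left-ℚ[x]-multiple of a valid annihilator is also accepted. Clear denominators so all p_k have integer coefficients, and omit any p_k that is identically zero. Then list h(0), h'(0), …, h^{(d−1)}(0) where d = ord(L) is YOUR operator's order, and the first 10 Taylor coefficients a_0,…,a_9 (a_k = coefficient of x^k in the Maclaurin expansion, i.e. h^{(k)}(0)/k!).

f: a_k = 0, 6, 0, -9, 0, 81/20, 0, -243/280, 0, 243/2240, …
g: a_k = 0, -1, 1/2, -1/3, 1/4, -1/5, 1/6, -1/7, 1/8, -1/9, …
f·g: L₀ = L_f ⊗_s L_g, ord ≤ 2·2.
L = (2493 + 10854·x + 17091·x^2 + 11664·x^3 + 2916·x^4) + (612 + 1908·x + 1944·x^2 + 648·x^3)·Dx + (592 + 2484·x + 3834·x^2 + 2592·x^3 + 648·x^4)·Dx^2 + (68 + 212·x + 216·x^2 + 72·x^3)·Dx^3 + (35 + 142·x + 215·x^2 + 144·x^3 + 36·x^4)·Dx^4  (order 4).
h: a_k = 0, 0, -6, 3, 7, -3, -9/4, 31/40, 129/280, -6/35, …
ICs: h(0) = 0, h′(0) = 0, h′′(0) = -12, h′′′(0) = 18.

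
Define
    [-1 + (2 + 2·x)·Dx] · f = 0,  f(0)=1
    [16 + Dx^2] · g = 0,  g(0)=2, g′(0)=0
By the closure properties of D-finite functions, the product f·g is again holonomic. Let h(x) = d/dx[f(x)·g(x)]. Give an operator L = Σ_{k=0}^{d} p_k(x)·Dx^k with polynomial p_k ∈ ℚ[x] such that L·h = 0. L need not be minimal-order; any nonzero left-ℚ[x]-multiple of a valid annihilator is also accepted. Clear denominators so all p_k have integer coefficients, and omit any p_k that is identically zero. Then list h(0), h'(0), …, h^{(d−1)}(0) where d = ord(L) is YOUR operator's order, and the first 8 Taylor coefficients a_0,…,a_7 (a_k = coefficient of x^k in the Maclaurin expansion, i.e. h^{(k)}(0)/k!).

L = (4733 + 17664·x + 25216·x^2 + 16384·x^3 + 4096·x^4) + (-244 - 756·x - 768·x^2 - 256·x^3)·Dx + (268 + 1048·x + 1548·x^2 + 1024·x^3 + 256·x^4)·Dx^2  (order 2).
h: a_k = 1, -65/2, -189/8, 4465/48, 18665/384, -310129/3840, -1535653/46080, 21374753/645120, …
ICs: h(0) = 1, h′(0) = -65/2.

f: a_k = 1, 1/2, -1/8, 1/16, -5/128, 7/256, -21/1024, 33/2048, …
g: a_k = 2, 0, -16, 0, 64/3, 0, -512/45, 0, …
L₀ := L_f ⊗_s L_g (sym. prod.), ord ≤ 2.
Derive L from L₀ (diff closure).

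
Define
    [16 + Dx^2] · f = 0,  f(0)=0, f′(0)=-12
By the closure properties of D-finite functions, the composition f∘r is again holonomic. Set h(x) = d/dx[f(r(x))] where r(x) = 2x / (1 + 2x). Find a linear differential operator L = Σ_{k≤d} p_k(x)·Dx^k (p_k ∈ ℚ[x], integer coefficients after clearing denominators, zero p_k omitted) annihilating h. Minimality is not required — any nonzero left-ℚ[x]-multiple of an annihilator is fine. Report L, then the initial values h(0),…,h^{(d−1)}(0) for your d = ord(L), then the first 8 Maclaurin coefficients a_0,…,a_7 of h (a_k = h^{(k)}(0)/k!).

f: a_k = 0, -12, 0, 32, 0, -128/5, 0, 1024/105, …
Substitute x→r, Dx→(1/r')Dx; clear ⇒ L₀.
h₀' ⇒ L via d/dx closure of L₀.
L = (88 + 96·x + 96·x^2) + (12 + 72·x + 144·x^2 + 96·x^3)·Dx + (1 + 8·x + 24·x^2 + 32·x^3 + 16·x^4)·Dx^2  (order 2).
h: a_k = -24, 96, 480, -5376, 24704, -69120, 1260032/15, 5152768/15, …
ICs: h(0) = -24, h′(0) = 96.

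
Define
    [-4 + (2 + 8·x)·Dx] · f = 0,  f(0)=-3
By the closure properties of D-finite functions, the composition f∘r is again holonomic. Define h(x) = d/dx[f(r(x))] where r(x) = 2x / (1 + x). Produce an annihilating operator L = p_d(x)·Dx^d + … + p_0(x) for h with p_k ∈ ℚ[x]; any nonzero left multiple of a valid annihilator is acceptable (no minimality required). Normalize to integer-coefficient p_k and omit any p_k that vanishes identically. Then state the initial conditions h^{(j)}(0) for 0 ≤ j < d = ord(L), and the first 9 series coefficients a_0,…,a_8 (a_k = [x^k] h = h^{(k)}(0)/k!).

L = (-6 - 18·x) + (-1 - 10·x - 9·x^2)·Dx  (order 1).
h: a_k = -12, 72, -468, 3408, -26460, 212760, -1747620, 14562720, -122617260, …
ICs: h(0) = -12.

f: a_k = -3, -6, 6, -12, 30, -84, 252, -792, 2574, …
Change of var in L_f (x↦r) gives L₀.
h=h₀': d/dx-closure on L₀ ⇒ L.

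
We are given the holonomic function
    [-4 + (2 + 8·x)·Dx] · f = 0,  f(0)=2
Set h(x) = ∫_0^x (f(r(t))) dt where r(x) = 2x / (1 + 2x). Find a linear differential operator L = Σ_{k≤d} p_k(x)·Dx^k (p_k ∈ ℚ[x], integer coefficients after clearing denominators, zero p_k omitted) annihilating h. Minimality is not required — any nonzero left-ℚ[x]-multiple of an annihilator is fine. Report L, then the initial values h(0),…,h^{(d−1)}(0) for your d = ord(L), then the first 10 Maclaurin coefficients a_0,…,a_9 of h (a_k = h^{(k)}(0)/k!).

L = -4·Dx + (1 + 12·x + 20·x^2)·Dx^2  (order 2).
h: a_k = 0, 2, 4, -32/3, 40, -192, 1088, -48128/7, 46784, -3020800/9, …
ICs: h(0) = 0, h′(0) = 2.

f: a_k = 2, 4, -4, 8, -20, 56, -168, 528, -1716, 5720, …
h₀=f(r): pull back L_f along r ⇒ L₀.
∫: right-multiply L₀ by Dx.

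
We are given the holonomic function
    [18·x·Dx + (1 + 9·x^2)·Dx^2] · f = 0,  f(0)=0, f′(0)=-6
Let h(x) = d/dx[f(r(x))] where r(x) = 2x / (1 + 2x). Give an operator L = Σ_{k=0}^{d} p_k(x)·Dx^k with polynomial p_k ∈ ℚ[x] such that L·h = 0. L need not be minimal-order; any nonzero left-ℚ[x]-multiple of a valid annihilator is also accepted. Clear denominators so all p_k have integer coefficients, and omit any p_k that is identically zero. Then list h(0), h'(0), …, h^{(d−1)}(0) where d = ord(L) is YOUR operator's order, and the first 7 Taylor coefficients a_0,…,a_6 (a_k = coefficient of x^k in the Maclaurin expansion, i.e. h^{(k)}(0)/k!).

L = (4 + 80·x) + (1 + 4·x + 40·x^2)·Dx  (order 1).
h: a_k = -12, 48, 288, -3072, 768, 119808, -509952, …
ICs: h(0) = -12.

f: a_k = 0, -6, 0, 18, 0, -486/5, 0, …
Substitute x→r, Dx→(1/r')Dx; clear ⇒ L₀.
h=h₀': d/dx-closure on L₀ ⇒ L.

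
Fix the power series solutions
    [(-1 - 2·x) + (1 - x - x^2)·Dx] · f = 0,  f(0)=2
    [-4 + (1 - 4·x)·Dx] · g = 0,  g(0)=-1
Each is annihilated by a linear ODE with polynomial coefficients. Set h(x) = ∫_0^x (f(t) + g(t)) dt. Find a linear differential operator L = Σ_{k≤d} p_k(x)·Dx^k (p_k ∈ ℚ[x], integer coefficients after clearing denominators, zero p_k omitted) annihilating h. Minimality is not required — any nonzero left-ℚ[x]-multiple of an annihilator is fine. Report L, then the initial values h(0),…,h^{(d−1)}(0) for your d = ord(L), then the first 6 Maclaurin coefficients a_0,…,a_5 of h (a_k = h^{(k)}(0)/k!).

f: a_k = 2, 2, 4, 6, 10, 16, …
g: a_k = -1, -4, -16, -64, -256, -1024, …
h₀=f+g: left-lcm gives L₀, ord ≤ 2.
∫: right-multiply L₀ by Dx.
L = (-16 - 72·x + 24·x^2 - 32·x^3)·Dx + (28 - 38·x - 54·x^2 + 16·x^3 - 64·x^4)·Dx^2 + (-3 + 17·x - 23·x^2 + 14·x^3 - 4·x^4 - 16·x^5)·Dx^3  (order 3).
h: a_k = 0, 1, -1, -4, -29/2, -246/5, …
ICs: h(0) = 0, h′(0) = 1, h′′(0) = -2.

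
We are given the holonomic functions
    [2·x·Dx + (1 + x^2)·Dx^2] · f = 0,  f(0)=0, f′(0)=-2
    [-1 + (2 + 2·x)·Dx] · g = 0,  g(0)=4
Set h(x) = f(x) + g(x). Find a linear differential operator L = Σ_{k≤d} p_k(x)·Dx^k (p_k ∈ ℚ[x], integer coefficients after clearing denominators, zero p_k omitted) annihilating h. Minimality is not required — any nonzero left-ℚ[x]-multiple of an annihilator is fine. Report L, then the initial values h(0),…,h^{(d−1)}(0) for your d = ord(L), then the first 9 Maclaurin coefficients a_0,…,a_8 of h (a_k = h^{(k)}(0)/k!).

L = (-4 - 10·x + 12·x^2 + 6·x^3)·Dx + (-11 - 16·x + 10·x^2 + 48·x^3 + 21·x^4)·Dx^2 + (-2 + 6·x + 12·x^2 + 12·x^3 + 14·x^4 + 6·x^5)·Dx^3  (order 3).
h: a_k = 4, 0, -1/2, 11/12, -5/32, -93/320, -21/256, 1255/3584, -429/8192, …
ICs: h(0) = 4, h′(0) = 0, h′′(0) = -1.

f: a_k = 0, -2, 0, 2/3, 0, -2/5, 0, 2/7, 0, …
g: a_k = 4, 2, -1/2, 1/4, -5/32, 7/64, -21/256, 33/512, -429/8192, …
h₀=f+g: left-lcm gives L₀, ord ≤ 3.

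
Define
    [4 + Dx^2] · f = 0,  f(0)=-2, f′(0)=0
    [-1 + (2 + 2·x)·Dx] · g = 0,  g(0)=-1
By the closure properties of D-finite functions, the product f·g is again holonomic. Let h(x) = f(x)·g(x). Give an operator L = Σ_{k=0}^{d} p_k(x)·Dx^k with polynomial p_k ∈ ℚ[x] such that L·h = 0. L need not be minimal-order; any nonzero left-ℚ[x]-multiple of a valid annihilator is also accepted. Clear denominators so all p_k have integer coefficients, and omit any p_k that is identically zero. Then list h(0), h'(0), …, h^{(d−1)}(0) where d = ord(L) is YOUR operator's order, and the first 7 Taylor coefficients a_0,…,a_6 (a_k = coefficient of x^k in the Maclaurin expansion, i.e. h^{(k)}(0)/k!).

L = (19 + 32·x + 16·x^2) + (-4 - 4·x)·Dx + (4 + 8·x + 4·x^2)·Dx^2  (order 2).
h: a_k = 2, 1, -17/4, -15/8, 337/192, 181/384, -5281/23040, …
ICs: h(0) = 2, h′(0) = 1.

f: a_k = -2, 0, 4, 0, -4/3, 0, 8/45, …
g: a_k = -1, -1/2, 1/8, -1/16, 5/128, -7/256, 21/1024, …
L₀ := L_f ⊗_s L_g (sym. prod.), ord ≤ 2.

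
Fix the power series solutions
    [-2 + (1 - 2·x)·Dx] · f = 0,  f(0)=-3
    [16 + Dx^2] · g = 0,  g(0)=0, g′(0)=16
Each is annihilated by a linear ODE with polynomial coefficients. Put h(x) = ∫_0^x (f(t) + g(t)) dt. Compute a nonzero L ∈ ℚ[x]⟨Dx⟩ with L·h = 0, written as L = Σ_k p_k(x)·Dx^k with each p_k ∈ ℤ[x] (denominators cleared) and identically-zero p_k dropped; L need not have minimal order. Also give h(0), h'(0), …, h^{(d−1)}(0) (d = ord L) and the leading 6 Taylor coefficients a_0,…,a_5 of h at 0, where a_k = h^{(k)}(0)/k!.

f: a_k = -3, -6, -12, -24, -48, -96, …
g: a_k = 0, 16, 0, -128/3, 0, 512/15, …
f+g: L₀ = lclm(L_f,L_g), ord ≤ 1+2.
h=∫h₀ ⇒ L = L₀·Dx.
L = (160 - 256·x + 256·x^2)·Dx + (-48 + 224·x - 384·x^2 + 256·x^3)·Dx^2 + (10 - 16·x + 16·x^2)·Dx^3 + (-3 + 14·x - 24·x^2 + 16·x^3)·Dx^4  (order 4).
h: a_k = 0, -3, 5, -4, -50/3, -48/5, …
ICs: h(0) = 0, h′(0) = -3, h′′(0) = 10, h′′′(0) = -24.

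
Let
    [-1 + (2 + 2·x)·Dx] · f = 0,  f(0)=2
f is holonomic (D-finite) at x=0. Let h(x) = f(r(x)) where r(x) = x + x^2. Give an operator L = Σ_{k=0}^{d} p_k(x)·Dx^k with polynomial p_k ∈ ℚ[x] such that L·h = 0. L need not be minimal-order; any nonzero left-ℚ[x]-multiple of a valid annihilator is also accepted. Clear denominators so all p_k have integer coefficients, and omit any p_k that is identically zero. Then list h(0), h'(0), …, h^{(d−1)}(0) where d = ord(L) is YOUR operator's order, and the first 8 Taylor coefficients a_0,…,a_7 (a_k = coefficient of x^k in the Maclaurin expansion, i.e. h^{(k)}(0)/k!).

L = (-1 - 2·x) + (2 + 2·x + 2·x^2)·Dx  (order 1).
h: a_k = 2, 1, 3/4, -3/8, 3/64, 15/128, -57/512, 21/1024, …
ICs: h(0) = 2.

f: a_k = 2, 1, -1/4, 1/8, -5/64, 7/128, -21/512, 33/1024, …
h₀=f(r): pull back L_f along r ⇒ L₀.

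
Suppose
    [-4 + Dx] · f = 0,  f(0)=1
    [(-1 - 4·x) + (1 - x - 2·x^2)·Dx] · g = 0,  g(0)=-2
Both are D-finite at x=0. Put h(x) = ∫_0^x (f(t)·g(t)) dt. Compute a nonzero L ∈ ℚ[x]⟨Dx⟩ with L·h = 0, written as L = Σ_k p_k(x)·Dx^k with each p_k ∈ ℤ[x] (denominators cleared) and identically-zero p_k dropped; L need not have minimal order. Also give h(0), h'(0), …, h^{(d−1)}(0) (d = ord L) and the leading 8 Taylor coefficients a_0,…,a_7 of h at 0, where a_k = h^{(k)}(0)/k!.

f: a_k = 1, 4, 8, 32/3, 32/3, 128/15, 256/45, 1024/315, …
g: a_k = -2, -2, -6, -10, -22, -42, -86, -170, …
f·g: L₀ = L_f ⊗_s L_g, ord ≤ 1·1.
∫: right-multiply L₀ by Dx.
L = (5 - 8·x^2)·Dx + (-1 + x + 2·x^2)·Dx^2  (order 2).
h: a_k = 0, -2, -5, -10, -107/6, -458/15, -781/15, -5662/63, …
ICs: h(0) = 0, h′(0) = -2.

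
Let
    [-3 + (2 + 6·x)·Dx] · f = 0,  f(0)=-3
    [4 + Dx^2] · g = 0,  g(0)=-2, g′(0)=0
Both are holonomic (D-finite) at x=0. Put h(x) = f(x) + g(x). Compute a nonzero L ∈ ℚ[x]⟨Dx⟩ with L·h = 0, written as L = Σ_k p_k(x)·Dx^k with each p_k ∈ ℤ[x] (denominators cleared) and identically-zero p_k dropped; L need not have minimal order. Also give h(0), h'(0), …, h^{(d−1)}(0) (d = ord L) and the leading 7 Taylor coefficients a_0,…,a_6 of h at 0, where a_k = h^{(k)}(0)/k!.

L = (-516 - 1152·x - 1728·x^2) + (56 + 936·x + 3456·x^2 + 3456·x^3)·Dx + (-129 - 288·x - 432·x^2)·Dx^2 + (14 + 234·x + 864·x^2 + 864·x^3)·Dx^3  (order 3).
h: a_k = -5, -9/2, 59/8, -81/16, 3133/384, -5103/256, 2074907/46080, …
ICs: h(0) = -5, h′(0) = -9/2, h′′(0) = 59/4.

f: a_k = -3, -9/2, 27/8, -81/16, 1215/128, -5103/256, 45927/1024, …
g: a_k = -2, 0, 4, 0, -4/3, 0, 8/45, …
Sum ⇒ L₀ = lclm(L_f,L_g) in ℚ(x)⟨Dx⟩.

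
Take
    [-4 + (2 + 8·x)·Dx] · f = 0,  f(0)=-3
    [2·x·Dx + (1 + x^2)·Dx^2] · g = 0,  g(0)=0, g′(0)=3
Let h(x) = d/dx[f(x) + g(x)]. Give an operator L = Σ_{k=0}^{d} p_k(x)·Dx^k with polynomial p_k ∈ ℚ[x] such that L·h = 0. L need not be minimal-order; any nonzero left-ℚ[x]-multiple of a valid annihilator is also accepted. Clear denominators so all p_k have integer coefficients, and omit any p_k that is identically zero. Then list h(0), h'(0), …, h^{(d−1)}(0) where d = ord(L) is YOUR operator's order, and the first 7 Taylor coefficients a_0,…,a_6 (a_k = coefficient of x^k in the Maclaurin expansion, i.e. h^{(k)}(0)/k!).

f: a_k = -3, -6, 6, -12, 30, -84, 252, …
g: a_k = 0, 3, 0, -1, 0, 3/5, 0, …
Weyl lclm of L_f,L_g ⇒ L₀ (ord ≤ 3).
h₀' ⇒ L via d/dx closure of L₀.
L = (-2 - 20·x + 6·x^2 + 12·x^3) + (-7 - 8·x - 25·x^2 + 24·x^3 + 42·x^4)·Dx + (-1 - 3·x + 6·x^2 + 9·x^3 + 7·x^4 + 12·x^5)·Dx^2  (order 2).
h: a_k = -3, 12, -39, 120, -417, 1512, -5547, …
ICs: h(0) = -3, h′(0) = 12.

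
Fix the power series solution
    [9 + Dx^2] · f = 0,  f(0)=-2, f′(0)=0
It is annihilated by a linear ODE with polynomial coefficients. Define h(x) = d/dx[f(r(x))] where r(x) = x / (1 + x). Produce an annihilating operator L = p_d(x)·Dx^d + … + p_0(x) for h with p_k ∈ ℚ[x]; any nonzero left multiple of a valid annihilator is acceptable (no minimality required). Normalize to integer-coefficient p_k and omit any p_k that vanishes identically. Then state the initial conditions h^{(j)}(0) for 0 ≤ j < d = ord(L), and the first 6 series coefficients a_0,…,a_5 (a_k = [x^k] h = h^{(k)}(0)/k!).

f: a_k = -2, 0, 9, 0, -27/4, 0, …
f∘r: x↦r, Dx↦Dx/r' in L_f ⇒ L₀.
h=h₀': d/dx-closure on L₀ ⇒ L.
L = (15 + 12·x + 6·x^2) + (6 + 18·x + 18·x^2 + 6·x^3)·Dx + (1 + 4·x + 6·x^2 + 4·x^3 + x^4)·Dx^2  (order 2).
h: a_k = 0, 18, -54, 81, -45, -2457/20, …
ICs: h(0) = 0, h′(0) = 18.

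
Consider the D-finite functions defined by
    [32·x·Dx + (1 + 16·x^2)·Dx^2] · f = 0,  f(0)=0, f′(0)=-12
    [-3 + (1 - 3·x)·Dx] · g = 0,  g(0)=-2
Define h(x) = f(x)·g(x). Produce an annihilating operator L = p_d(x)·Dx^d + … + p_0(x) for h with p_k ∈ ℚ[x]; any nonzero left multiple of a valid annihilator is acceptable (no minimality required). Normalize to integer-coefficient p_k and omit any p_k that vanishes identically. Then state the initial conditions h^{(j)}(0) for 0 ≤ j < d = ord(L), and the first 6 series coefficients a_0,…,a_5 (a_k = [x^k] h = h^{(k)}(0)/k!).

L = 96·x + (6 - 32·x + 192·x^2)·Dx + (-1 + 3·x - 16·x^2 + 48·x^3)·Dx^2  (order 2).
h: a_k = 0, 24, 72, 88, 264, 10104/5, …
ICs: h(0) = 0, h′(0) = 24.

f: a_k = 0, -12, 0, 64, 0, -3072/5, …
g: a_k = -2, -6, -18, -54, -162, -486, …
Sym-product of L_f,L_g gives L₀ (≤ ord 2).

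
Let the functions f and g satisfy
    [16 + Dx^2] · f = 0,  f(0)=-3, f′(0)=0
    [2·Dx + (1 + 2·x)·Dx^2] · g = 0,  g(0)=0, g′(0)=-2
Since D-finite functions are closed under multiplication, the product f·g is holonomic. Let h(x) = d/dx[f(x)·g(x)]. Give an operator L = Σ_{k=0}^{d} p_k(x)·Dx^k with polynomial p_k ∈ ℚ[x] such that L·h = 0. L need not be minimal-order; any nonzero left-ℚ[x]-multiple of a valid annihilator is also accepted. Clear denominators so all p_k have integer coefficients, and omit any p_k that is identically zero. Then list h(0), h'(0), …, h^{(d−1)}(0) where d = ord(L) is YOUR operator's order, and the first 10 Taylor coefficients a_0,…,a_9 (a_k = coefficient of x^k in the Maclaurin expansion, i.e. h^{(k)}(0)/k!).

f: a_k = -3, 0, 24, 0, -32, 0, 256/15, 0, -512/105, 0, …
g: a_k = 0, -2, 2, -8/3, 4, -32/5, 32/3, -128/7, 32, -512/9, …
Product ⇒ symmetric product L₀, ord ≤ 4.
Derive L from L₀ (diff closure).
L = (-896 + 28672·x + 282624·x^2 + 1032192·x^3 + 1826816·x^4 + 1572864·x^5 + 524288·x^6) + (576 + 12416·x + 66560·x^2 + 153600·x^3 + 163840·x^4 + 65536·x^5)·Dx + (280 + 6592·x + 44480·x^2 + 141312·x^3 + 234496·x^4 + 196608·x^5 + 65536·x^6)·Dx^2 + (36 + 776·x + 4160·x^2 + 9600·x^3 + 10240·x^4 + 4096·x^5)·Dx^3 + (21 + 300·x + 1676·x^2 + 4800·x^3 + 7520·x^4 + 6144·x^5 + 2048·x^6)·Dx^4  (order 4).
h: a_k = 6, -12, -120, 144, 96, 0, -1664/5, 7936/15, -31232/35, 37376/21, …
ICs: h(0) = 6, h′(0) = -12, h′′(0) = -240, h′′′(0) = 864.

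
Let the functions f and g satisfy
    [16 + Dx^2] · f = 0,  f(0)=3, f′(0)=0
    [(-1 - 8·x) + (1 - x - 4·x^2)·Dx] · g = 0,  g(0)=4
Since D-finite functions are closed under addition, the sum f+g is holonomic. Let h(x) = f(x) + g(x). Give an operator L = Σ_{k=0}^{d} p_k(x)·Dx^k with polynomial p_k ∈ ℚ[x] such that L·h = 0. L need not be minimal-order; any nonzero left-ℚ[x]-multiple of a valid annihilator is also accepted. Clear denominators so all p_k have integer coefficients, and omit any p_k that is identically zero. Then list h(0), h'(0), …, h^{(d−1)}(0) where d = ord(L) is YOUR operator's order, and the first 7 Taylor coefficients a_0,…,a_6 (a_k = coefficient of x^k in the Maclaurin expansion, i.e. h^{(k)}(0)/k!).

f: a_k = 3, 0, -24, 0, 32, 0, -256/15, …
g: a_k = 4, 4, 20, 36, 116, 260, 724, …
h₀=f+g: left-lcm gives L₀, ord ≤ 3.
L = (-560 - 4608·x - 1664·x^2 - 6144·x^3 - 10240·x^4 - 16384·x^5) + (208 - 272·x - 896·x^2 + 1408·x^3 + 1536·x^4 - 6144·x^5 - 8192·x^6)·Dx + (-35 - 288·x - 104·x^2 - 384·x^3 - 640·x^4 - 1024·x^5)·Dx^2 + (13 - 17·x - 56·x^2 + 88·x^3 + 96·x^4 - 384·x^5 - 512·x^6)·Dx^3  (order 3).
h: a_k = 7, 4, -4, 36, 148, 260, 10604/15, …
ICs: h(0) = 7, h′(0) = 4, h′′(0) = -8.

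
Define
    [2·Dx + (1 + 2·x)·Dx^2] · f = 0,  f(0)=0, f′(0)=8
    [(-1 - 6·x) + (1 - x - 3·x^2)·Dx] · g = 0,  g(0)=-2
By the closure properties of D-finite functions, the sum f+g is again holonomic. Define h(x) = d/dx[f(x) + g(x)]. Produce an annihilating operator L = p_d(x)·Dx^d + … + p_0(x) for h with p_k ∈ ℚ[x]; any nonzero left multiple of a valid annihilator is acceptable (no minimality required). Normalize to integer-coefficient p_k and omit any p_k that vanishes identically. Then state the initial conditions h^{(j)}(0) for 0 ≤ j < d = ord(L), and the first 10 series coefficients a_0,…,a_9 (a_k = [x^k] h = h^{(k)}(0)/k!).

L = (-74 - 412·x - 948·x^2 - 864·x^3 - 648·x^4) + (-17 - 212·x - 890·x^2 - 1644·x^3 - 1764·x^4 - 1080·x^5)·Dx + (5 + 27·x + 33·x^2 - 68·x^3 - 276·x^4 - 396·x^5 - 216·x^6)·Dx^2  (order 2).
h: a_k = 6, -32, -10, -216, -272, -1420, -2526, -9152, -18814, -57756, …
ICs: h(0) = 6, h′(0) = -32.

f: a_k = 0, 8, -8, 32/3, -16, 128/5, -128/3, 512/7, -128, 2048/9, …
g: a_k = -2, -2, -8, -14, -38, -80, -194, -434, -1016, -2318, …
Sum ⇒ L₀ = lclm(L_f,L_g) in ℚ(x)⟨Dx⟩.
h=h₀': d/dx-closure on L₀ ⇒ L.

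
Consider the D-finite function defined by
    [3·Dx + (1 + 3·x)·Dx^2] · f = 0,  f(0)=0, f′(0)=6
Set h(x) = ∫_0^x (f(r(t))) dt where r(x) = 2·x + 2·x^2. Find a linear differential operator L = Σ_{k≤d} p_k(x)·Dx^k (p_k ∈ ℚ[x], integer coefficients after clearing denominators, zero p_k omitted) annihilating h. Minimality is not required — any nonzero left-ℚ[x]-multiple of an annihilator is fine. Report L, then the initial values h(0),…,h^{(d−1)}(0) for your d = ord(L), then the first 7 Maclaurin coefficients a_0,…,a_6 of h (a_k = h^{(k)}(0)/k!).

L = (4 + 12·x + 12·x^2)·Dx^2 + (1 + 8·x + 18·x^2 + 12·x^3)·Dx^3  (order 3).
h: a_k = 0, 0, 6, -8, 18, -252/5, 792/5, …
ICs: h(0) = 0, h′(0) = 0, h′′(0) = 12.

f: a_k = 0, 6, -9, 18, -81/2, 486/5, -243, …
f∘r: x↦r, Dx↦Dx/r' in L_f ⇒ L₀.
h=∫₀ˣh₀: take L = L₀·Dx.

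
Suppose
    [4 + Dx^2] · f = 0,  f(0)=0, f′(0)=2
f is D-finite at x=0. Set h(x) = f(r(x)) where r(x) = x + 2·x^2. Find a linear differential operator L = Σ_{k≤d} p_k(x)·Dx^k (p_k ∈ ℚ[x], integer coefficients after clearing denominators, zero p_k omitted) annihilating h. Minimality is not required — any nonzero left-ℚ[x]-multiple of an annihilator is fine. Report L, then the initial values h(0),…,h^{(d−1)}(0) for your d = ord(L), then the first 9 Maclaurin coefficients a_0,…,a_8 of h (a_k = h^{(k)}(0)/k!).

L = (4 + 48·x + 192·x^2 + 256·x^3) - 4·Dx + (1 + 4·x)·Dx^2  (order 2).
h: a_k = 0, 2, 4, -4/3, -8, -236/15, -8, 3352/315, 944/45, …
ICs: h(0) = 0, h′(0) = 2.

f: a_k = 0, 2, 0, -4/3, 0, 4/15, 0, -8/315, 0, …
h₀=f(r): pull back L_f along r ⇒ L₀.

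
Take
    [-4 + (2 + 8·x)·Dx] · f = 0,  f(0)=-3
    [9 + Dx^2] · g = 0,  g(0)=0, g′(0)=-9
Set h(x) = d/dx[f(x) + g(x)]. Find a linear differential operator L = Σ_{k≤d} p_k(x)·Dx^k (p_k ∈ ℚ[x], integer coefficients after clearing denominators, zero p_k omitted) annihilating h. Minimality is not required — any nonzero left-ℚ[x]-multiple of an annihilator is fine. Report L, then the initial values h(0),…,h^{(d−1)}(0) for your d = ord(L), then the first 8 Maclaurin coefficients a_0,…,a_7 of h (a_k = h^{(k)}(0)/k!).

L = (-414 - 432·x - 864·x^2) + (-63 - 468·x - 1296·x^2 - 1728·x^3)·Dx + (-46 - 48·x - 96·x^2)·Dx^2 + (-7 - 52·x - 144·x^2 - 192·x^3)·Dx^3  (order 3).
h: a_k = -15, 12, 9/2, 120, -3603/8, 1512, -442791/80, 20592, …
ICs: h(0) = -15, h′(0) = 12, h′′(0) = 9.

f: a_k = -3, -6, 6, -12, 30, -84, 252, -792, …
g: a_k = 0, -9, 0, 27/2, 0, -243/40, 0, 729/560, …
Weyl lclm of L_f,L_g ⇒ L₀ (ord ≤ 3).
h₀' ⇒ L via d/dx closure of L₀.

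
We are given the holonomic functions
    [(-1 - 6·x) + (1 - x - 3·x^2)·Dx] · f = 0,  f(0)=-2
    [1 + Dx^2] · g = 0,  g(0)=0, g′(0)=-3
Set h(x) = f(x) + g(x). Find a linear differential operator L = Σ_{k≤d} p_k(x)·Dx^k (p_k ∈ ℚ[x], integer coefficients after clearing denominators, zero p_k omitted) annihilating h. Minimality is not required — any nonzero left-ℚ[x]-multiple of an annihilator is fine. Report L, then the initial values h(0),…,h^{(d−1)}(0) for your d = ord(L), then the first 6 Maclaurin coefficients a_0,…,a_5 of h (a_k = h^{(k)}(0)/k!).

f: a_k = -2, -2, -8, -14, -38, -80, …
g: a_k = 0, -3, 0, 1/2, 0, -1/40, …
h₀=f+g: left-lcm gives L₀, ord ≤ 3.
L = (43 + 292·x + 307·x^2 + 624·x^3 + 45·x^4 + 54·x^5) + (-9 - 7·x - 6·x^2 + 91·x^3 + 144·x^4 + 27·x^5 + 27·x^6)·Dx + (43 + 292·x + 307·x^2 + 624·x^3 + 45·x^4 + 54·x^5)·Dx^2 + (-9 - 7·x - 6·x^2 + 91·x^3 + 144·x^4 + 27·x^5 + 27·x^6)·Dx^3  (order 3).
h: a_k = -2, -5, -8, -27/2, -38, -3201/40, …
ICs: h(0) = -2, h′(0) = -5, h′′(0) = -16.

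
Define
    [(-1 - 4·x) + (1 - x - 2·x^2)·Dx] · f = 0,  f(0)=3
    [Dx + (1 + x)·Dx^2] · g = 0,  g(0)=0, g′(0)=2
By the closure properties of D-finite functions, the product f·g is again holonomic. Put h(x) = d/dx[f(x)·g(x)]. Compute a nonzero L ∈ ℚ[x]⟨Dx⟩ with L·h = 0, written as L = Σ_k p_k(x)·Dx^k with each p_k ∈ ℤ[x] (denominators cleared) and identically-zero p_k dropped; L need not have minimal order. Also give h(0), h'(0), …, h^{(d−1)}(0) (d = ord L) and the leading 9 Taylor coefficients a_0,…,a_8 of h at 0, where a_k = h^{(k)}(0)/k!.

f: a_k = 3, 3, 9, 15, 33, 63, 129, 255, 513, …
g: a_k = 0, 2, -1, 2/3, -1/2, 2/5, -1/3, 2/7, -1/4, …
Sym-product of L_f,L_g gives L₀ (≤ ord 2).
Differentiate: ansatz ord ≤ ord L₀ ⇒ L.
L = (72 + 180·x + 144·x^2) + (13 + 93·x + 192·x^2 + 112·x^3)·Dx + (-5 - 8·x + 15·x^2 + 34·x^3 + 16·x^4)·Dx^2  (order 2).
h: a_k = 6, 6, 51, 86, 567/2, 2961/5, 14907/10, 22938/7, 1053597/140, …
ICs: h(0) = 6, h′(0) = 6.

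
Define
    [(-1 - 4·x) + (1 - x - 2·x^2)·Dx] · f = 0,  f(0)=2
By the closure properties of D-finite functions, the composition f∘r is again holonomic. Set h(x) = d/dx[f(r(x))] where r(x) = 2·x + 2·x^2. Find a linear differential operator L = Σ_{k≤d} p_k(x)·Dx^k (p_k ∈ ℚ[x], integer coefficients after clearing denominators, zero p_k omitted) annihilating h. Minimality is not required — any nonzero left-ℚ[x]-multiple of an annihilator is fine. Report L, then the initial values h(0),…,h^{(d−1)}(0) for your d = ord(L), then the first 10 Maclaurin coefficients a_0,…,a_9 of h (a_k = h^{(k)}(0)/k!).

f: a_k = 2, 2, 6, 10, 22, 42, 86, 170, 342, 682, …
h₀=f(r): pull back L_f along r ⇒ L₀.
h=h₀': d/dx-closure on L₀ ⇒ L.
L = (14 + 108·x + 444·x^2 + 1312·x^3 + 2256·x^4 + 1920·x^5 + 640·x^6) + (-1 - 8·x + 6·x^2 + 148·x^3 + 440·x^4 + 624·x^5 + 448·x^6 + 128·x^7)·Dx  (order 1).
h: a_k = 4, 56, 384, 2464, 14960, 86496, 487424, 2689792, 14610240, 78384000, …
ICs: h(0) = 4.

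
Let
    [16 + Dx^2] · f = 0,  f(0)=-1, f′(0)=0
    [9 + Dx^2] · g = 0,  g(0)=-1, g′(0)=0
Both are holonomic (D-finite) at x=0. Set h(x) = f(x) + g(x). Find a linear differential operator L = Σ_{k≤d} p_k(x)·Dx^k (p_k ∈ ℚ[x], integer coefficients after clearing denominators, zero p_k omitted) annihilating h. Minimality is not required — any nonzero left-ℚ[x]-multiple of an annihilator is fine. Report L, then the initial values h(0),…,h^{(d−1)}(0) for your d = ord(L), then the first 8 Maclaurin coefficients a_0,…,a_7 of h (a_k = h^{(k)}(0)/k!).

L = 144 + 25·Dx^2 + Dx^4  (order 4).
h: a_k = -2, 0, 25/2, 0, -337/24, 0, 965/144, 0, …
ICs: h(0) = -2, h′(0) = 0, h′′(0) = 25, h′′′(0) = 0.

f: a_k = -1, 0, 8, 0, -32/3, 0, 256/45, 0, …
g: a_k = -1, 0, 9/2, 0, -27/8, 0, 81/80, 0, …
f+g: L₀ = lclm(L_f,L_g), ord ≤ 2+2.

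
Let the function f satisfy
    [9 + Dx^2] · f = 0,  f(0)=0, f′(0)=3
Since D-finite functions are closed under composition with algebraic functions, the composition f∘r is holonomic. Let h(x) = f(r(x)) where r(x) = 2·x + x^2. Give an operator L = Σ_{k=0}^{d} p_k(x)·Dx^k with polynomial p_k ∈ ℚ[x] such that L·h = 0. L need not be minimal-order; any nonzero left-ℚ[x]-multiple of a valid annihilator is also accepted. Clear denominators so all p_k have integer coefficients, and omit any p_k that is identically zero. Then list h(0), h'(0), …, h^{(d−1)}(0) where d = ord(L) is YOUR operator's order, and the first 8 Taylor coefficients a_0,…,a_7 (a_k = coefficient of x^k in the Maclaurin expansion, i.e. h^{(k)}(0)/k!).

L = (36 + 108·x + 108·x^2 + 36·x^3) - Dx + (1 + x)·Dx^2  (order 2).
h: a_k = 0, 6, 3, -36, -54, 189/5, 315/2, 3726/35, …
ICs: h(0) = 0, h′(0) = 6.

f: a_k = 0, 3, 0, -9/2, 0, 81/40, 0, -243/560, …
Change of var in L_f (x↦r) gives L₀.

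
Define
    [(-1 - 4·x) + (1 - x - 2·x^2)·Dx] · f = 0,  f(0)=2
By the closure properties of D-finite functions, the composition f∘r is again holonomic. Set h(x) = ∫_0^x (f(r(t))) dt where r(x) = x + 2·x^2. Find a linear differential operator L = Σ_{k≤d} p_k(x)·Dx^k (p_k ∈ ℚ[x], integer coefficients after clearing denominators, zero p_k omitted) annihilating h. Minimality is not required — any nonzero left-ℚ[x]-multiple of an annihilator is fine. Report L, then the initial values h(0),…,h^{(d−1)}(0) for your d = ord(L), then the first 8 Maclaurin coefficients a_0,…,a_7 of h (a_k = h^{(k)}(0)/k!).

L = (1 + 8·x + 24·x^2 + 32·x^3)·Dx + (-1 + x + 4·x^2 + 8·x^3 + 8·x^4)·Dx^2  (order 2).
h: a_k = 0, 2, 1, 10/3, 17/2, 106/5, 169/3, 1114/7, …
ICs: h(0) = 0, h′(0) = 2.

f: a_k = 2, 2, 6, 10, 22, 42, 86, 170, …
Substitute x→r, Dx→(1/r')Dx; clear ⇒ L₀.
h=∫h₀ ⇒ L = L₀·Dx.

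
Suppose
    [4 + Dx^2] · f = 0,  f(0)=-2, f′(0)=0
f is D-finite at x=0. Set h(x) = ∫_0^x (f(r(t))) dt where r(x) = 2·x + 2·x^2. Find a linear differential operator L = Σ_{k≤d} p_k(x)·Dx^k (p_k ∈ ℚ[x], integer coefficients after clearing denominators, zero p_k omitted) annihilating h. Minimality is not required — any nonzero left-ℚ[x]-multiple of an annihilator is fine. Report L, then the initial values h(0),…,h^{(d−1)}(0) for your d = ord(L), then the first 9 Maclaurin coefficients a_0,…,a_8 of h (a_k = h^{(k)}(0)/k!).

L = (16 + 96·x + 192·x^2 + 128·x^3)·Dx - 2·Dx^2 + (1 + 2·x)·Dx^3  (order 3).
h: a_k = 0, -2, 0, 16/3, 8, -16/15, -128/9, -5248/315, -32/15, …
ICs: h(0) = 0, h′(0) = -2, h′′(0) = 0.

f: a_k = -2, 0, 4, 0, -4/3, 0, 8/45, 0, -4/315, …
L₀ from L_f via x↦r, Dx↦r'^{-1}Dx.
h=∫₀ˣh₀: take L = L₀·Dx.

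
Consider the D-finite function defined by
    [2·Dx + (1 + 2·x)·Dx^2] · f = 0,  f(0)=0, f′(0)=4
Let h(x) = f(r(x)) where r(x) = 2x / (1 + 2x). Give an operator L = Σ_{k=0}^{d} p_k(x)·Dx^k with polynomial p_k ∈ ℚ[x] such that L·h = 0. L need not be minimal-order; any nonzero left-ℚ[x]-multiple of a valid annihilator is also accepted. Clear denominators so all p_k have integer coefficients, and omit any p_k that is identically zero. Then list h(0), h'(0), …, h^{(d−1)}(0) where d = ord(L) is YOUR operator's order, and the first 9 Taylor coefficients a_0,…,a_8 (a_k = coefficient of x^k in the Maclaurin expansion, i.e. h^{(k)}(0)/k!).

L = (8 + 24·x)·Dx + (1 + 8·x + 12·x^2)·Dx^2  (order 2).
h: a_k = 0, 8, -32, 416/3, -640, 15488/5, -46592/3, 559616/7, -419840, …
ICs: h(0) = 0, h′(0) = 8.

f: a_k = 0, 4, -4, 16/3, -8, 64/5, -64/3, 256/7, -64, …
Substitute x→r, Dx→(1/r')Dx; clear ⇒ L₀.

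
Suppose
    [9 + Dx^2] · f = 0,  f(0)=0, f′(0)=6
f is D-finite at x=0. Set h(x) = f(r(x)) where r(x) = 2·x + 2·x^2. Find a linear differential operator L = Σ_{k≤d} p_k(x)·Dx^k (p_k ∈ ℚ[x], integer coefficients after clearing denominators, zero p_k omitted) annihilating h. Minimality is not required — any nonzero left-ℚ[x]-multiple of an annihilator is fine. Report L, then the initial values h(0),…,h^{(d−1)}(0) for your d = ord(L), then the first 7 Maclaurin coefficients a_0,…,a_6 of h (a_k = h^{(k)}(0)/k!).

L = (36 + 216·x + 432·x^2 + 288·x^3) - 2·Dx + (1 + 2·x)·Dx^2  (order 2).
h: a_k = 0, 12, 12, -72, -216, -432/5, 576, …
ICs: h(0) = 0, h′(0) = 12.

f: a_k = 0, 6, 0, -9, 0, 81/20, 0, …
f∘r: x↦r, Dx↦Dx/r' in L_f ⇒ L₀.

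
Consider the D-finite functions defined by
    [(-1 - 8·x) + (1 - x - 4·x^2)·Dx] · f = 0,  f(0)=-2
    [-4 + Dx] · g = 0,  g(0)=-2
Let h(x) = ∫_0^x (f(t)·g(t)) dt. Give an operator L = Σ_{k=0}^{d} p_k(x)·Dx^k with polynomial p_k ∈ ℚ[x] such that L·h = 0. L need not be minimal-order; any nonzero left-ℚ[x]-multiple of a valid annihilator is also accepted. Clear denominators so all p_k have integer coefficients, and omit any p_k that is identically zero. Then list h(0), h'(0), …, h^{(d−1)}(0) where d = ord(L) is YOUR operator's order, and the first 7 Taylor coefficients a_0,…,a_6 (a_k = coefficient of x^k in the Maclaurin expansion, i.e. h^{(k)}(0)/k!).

f: a_k = -2, -2, -10, -18, -58, -130, -362, …
g: a_k = -2, -8, -16, -64/3, -64/3, -256/15, -512/45, …
h₀=f·g: eliminate ⇒ L₀, order ≤ 1·1.
Integrate: L := L₀·Dx.
L = (5 + 4·x - 16·x^2)·Dx + (-1 + x + 4·x^2)·Dx^2  (order 2).
h: a_k = 0, 4, 10, 68/3, 143/3, 1516/15, 9766/45, …
ICs: h(0) = 0, h′(0) = 4.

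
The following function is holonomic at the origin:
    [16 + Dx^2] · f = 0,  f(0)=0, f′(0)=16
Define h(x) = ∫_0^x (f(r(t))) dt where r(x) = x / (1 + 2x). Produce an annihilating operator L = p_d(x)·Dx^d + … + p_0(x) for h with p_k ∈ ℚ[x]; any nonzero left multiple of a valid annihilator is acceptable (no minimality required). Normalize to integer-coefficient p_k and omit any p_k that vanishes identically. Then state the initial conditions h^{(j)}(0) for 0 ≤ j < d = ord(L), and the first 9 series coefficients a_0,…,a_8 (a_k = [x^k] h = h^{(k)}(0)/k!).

L = 16·Dx + (4 + 24·x + 48·x^2 + 32·x^3)·Dx^2 + (1 + 8·x + 24·x^2 + 32·x^3 + 16·x^4)·Dx^3  (order 3).
h: a_k = 0, 0, 8, -32/3, 16/3, 128/5, -5504/45, 2560/7, -282752/315, …
ICs: h(0) = 0, h′(0) = 0, h′′(0) = 16.

f: a_k = 0, 16, 0, -128/3, 0, 512/15, 0, -4096/315, 0, …
h₀=f(r): pull back L_f along r ⇒ L₀.
Integrate: L := L₀·Dx.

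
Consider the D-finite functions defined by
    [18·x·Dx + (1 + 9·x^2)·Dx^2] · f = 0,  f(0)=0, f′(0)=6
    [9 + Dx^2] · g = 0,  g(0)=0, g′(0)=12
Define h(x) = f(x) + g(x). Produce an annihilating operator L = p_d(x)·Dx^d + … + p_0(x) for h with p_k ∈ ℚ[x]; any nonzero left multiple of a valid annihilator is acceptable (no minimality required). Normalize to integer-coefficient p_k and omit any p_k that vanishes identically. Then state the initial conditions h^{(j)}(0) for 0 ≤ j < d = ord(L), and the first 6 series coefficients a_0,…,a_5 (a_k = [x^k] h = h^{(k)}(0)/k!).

f: a_k = 0, 6, 0, -18, 0, 486/5, …
g: a_k = 0, 12, 0, -18, 0, 81/10, …
Weyl lclm of L_f,L_g ⇒ L₀ (ord ≤ 4).
L = (-1782·x + 20412·x^3 + 13122·x^5)·Dx + (-9 + 567·x^2 + 6561·x^4 + 6561·x^6)·Dx^2 + (-198·x + 2268·x^3 + 1458·x^5)·Dx^3 + (-1 + 63·x^2 + 729·x^4 + 729·x^6)·Dx^4  (order 4).
h: a_k = 0, 18, 0, -36, 0, 1053/10, …
ICs: h(0) = 0, h′(0) = 18, h′′(0) = 0, h′′′(0) = -216.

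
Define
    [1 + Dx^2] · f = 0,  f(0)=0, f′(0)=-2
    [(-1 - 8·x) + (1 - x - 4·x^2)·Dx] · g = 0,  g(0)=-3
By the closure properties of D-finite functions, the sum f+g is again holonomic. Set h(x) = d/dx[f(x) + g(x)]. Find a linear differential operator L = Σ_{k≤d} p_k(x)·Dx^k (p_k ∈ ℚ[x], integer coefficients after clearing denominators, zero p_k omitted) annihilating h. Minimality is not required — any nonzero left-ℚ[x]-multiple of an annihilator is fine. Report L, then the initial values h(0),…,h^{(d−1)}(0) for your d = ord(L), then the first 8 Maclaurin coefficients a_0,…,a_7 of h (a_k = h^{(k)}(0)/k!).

L = (706 + 4324·x + 19178·x^2 + 15080·x^3 + 30400·x^4 + 1152·x^5 + 1536·x^6) + (-55 - 431·x + 153·x^2 + 1009·x^3 + 3620·x^4 + 5904·x^5 + 448·x^6 + 512·x^7)·Dx + (706 + 4324·x + 19178·x^2 + 15080·x^3 + 30400·x^4 + 1152·x^5 + 1536·x^6)·Dx^2 + (-55 - 431·x + 153·x^2 + 1009·x^3 + 3620·x^4 + 5904·x^5 + 448·x^6 + 512·x^7)·Dx^3  (order 3).
h: a_k = -5, -30, -80, -348, -11701/12, -3258, -3333959/360, -27960, …
ICs: h(0) = -5, h′(0) = -30, h′′(0) = -160.

f: a_k = 0, -2, 0, 1/3, 0, -1/60, 0, 1/2520, …
g: a_k = -3, -3, -15, -27, -87, -195, -543, -1323, …
Sum ⇒ L₀ = lclm(L_f,L_g) in ℚ(x)⟨Dx⟩.
Differentiate: ansatz ord ≤ ord L₀ ⇒ L.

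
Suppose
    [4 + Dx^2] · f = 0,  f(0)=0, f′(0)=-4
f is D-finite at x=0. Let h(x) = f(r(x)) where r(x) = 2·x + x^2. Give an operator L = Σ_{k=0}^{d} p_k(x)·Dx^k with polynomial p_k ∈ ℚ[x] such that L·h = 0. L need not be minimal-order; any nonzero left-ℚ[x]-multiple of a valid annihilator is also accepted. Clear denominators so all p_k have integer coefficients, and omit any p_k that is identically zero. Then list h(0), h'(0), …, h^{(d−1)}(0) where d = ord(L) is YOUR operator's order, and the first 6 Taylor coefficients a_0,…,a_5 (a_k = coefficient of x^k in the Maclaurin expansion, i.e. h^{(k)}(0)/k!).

L = (16 + 48·x + 48·x^2 + 16·x^3) - Dx + (1 + x)·Dx^2  (order 2).
h: a_k = 0, -8, -4, 64/3, 32, -16/15, …
ICs: h(0) = 0, h′(0) = -8.

f: a_k = 0, -4, 0, 8/3, 0, -8/15, …
Change of var in L_f (x↦r) gives L₀.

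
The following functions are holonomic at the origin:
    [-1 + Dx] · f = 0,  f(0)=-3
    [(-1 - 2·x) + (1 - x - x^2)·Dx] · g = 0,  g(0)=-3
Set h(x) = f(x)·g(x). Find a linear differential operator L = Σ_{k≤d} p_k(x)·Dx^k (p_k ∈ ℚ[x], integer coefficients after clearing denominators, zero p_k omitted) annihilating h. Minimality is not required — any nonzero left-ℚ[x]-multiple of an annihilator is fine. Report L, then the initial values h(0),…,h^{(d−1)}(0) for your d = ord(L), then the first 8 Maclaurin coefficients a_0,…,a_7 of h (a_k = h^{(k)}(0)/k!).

L = (2 + x - x^2) + (-1 + x + x^2)·Dx  (order 1).
h: a_k = 9, 18, 63/2, 51, 663/8, 2679/20, 17347/80, 98221/280, …
ICs: h(0) = 9.

f: a_k = -3, -3, -3/2, -1/2, -1/8, -1/40, -1/240, -1/1680, …
g: a_k = -3, -3, -6, -9, -15, -24, -39, -63, …
f·g: L₀ = L_f ⊗_s L_g, ord ≤ 1·1.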